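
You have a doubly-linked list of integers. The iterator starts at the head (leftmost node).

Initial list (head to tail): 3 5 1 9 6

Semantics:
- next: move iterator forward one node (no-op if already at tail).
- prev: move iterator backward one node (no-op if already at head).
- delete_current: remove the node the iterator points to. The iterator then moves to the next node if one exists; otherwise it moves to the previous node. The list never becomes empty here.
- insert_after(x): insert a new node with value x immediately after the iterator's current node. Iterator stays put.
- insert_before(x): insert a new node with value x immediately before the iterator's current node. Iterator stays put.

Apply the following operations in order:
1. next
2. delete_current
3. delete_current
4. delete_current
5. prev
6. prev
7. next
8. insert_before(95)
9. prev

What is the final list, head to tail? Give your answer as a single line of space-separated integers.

Answer: 3 95 6

Derivation:
After 1 (next): list=[3, 5, 1, 9, 6] cursor@5
After 2 (delete_current): list=[3, 1, 9, 6] cursor@1
After 3 (delete_current): list=[3, 9, 6] cursor@9
After 4 (delete_current): list=[3, 6] cursor@6
After 5 (prev): list=[3, 6] cursor@3
After 6 (prev): list=[3, 6] cursor@3
After 7 (next): list=[3, 6] cursor@6
After 8 (insert_before(95)): list=[3, 95, 6] cursor@6
After 9 (prev): list=[3, 95, 6] cursor@95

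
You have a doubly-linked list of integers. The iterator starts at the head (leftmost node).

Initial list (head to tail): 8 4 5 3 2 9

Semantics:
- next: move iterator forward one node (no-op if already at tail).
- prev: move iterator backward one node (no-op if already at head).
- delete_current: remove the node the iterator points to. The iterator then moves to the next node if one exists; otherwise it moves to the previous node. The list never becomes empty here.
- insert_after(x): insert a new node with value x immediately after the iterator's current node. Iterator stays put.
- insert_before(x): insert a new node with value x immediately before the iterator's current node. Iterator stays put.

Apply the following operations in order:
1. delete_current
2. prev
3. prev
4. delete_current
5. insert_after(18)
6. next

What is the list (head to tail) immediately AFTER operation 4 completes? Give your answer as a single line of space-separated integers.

Answer: 5 3 2 9

Derivation:
After 1 (delete_current): list=[4, 5, 3, 2, 9] cursor@4
After 2 (prev): list=[4, 5, 3, 2, 9] cursor@4
After 3 (prev): list=[4, 5, 3, 2, 9] cursor@4
After 4 (delete_current): list=[5, 3, 2, 9] cursor@5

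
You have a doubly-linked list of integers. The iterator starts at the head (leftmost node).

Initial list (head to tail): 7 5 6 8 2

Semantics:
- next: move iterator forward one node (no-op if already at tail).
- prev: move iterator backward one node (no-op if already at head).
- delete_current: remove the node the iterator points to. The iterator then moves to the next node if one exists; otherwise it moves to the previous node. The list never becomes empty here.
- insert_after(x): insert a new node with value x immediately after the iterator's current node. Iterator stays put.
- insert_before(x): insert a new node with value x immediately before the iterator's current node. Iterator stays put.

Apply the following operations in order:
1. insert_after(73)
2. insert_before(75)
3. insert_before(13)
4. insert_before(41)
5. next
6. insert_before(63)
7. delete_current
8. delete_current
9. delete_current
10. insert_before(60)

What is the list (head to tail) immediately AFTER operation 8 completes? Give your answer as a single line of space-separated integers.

Answer: 75 13 41 7 63 6 8 2

Derivation:
After 1 (insert_after(73)): list=[7, 73, 5, 6, 8, 2] cursor@7
After 2 (insert_before(75)): list=[75, 7, 73, 5, 6, 8, 2] cursor@7
After 3 (insert_before(13)): list=[75, 13, 7, 73, 5, 6, 8, 2] cursor@7
After 4 (insert_before(41)): list=[75, 13, 41, 7, 73, 5, 6, 8, 2] cursor@7
After 5 (next): list=[75, 13, 41, 7, 73, 5, 6, 8, 2] cursor@73
After 6 (insert_before(63)): list=[75, 13, 41, 7, 63, 73, 5, 6, 8, 2] cursor@73
After 7 (delete_current): list=[75, 13, 41, 7, 63, 5, 6, 8, 2] cursor@5
After 8 (delete_current): list=[75, 13, 41, 7, 63, 6, 8, 2] cursor@6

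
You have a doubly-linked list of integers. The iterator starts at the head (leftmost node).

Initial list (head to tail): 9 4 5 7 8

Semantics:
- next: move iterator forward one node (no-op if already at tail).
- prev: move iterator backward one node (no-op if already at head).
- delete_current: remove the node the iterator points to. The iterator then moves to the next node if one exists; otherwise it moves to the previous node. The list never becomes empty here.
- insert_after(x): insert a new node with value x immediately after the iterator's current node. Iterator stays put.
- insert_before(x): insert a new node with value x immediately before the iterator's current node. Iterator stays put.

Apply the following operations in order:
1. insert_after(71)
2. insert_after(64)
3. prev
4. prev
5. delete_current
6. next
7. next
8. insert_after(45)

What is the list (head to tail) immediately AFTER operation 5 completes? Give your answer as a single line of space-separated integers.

Answer: 64 71 4 5 7 8

Derivation:
After 1 (insert_after(71)): list=[9, 71, 4, 5, 7, 8] cursor@9
After 2 (insert_after(64)): list=[9, 64, 71, 4, 5, 7, 8] cursor@9
After 3 (prev): list=[9, 64, 71, 4, 5, 7, 8] cursor@9
After 4 (prev): list=[9, 64, 71, 4, 5, 7, 8] cursor@9
After 5 (delete_current): list=[64, 71, 4, 5, 7, 8] cursor@64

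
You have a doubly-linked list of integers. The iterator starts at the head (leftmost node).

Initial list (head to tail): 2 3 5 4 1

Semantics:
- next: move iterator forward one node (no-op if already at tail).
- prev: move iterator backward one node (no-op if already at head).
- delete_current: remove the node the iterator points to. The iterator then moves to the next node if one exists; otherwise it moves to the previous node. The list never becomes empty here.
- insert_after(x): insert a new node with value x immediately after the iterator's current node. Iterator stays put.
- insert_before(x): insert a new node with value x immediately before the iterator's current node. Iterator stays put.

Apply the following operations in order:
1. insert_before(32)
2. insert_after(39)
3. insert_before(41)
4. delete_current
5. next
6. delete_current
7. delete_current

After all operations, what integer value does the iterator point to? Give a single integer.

After 1 (insert_before(32)): list=[32, 2, 3, 5, 4, 1] cursor@2
After 2 (insert_after(39)): list=[32, 2, 39, 3, 5, 4, 1] cursor@2
After 3 (insert_before(41)): list=[32, 41, 2, 39, 3, 5, 4, 1] cursor@2
After 4 (delete_current): list=[32, 41, 39, 3, 5, 4, 1] cursor@39
After 5 (next): list=[32, 41, 39, 3, 5, 4, 1] cursor@3
After 6 (delete_current): list=[32, 41, 39, 5, 4, 1] cursor@5
After 7 (delete_current): list=[32, 41, 39, 4, 1] cursor@4

Answer: 4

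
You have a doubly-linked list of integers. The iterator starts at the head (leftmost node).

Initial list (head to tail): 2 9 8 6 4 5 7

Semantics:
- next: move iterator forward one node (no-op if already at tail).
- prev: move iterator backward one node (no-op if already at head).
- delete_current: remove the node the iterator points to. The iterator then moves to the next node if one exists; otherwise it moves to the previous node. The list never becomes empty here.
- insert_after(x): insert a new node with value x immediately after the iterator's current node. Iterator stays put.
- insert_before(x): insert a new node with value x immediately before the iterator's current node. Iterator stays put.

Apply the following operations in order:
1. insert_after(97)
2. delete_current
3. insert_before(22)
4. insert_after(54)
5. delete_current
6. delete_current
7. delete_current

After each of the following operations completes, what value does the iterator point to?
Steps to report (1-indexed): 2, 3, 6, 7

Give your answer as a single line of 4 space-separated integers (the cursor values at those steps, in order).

Answer: 97 97 9 8

Derivation:
After 1 (insert_after(97)): list=[2, 97, 9, 8, 6, 4, 5, 7] cursor@2
After 2 (delete_current): list=[97, 9, 8, 6, 4, 5, 7] cursor@97
After 3 (insert_before(22)): list=[22, 97, 9, 8, 6, 4, 5, 7] cursor@97
After 4 (insert_after(54)): list=[22, 97, 54, 9, 8, 6, 4, 5, 7] cursor@97
After 5 (delete_current): list=[22, 54, 9, 8, 6, 4, 5, 7] cursor@54
After 6 (delete_current): list=[22, 9, 8, 6, 4, 5, 7] cursor@9
After 7 (delete_current): list=[22, 8, 6, 4, 5, 7] cursor@8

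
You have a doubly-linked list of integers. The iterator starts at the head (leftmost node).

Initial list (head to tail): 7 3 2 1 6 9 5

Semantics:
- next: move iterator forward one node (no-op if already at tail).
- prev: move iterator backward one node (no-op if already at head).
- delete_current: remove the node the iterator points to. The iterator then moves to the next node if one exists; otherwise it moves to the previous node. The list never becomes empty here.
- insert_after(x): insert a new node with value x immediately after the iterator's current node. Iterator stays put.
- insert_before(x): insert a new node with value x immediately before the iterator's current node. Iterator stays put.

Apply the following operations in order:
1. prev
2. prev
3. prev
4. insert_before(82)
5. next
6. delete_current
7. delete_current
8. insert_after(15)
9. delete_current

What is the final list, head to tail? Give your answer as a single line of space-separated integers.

After 1 (prev): list=[7, 3, 2, 1, 6, 9, 5] cursor@7
After 2 (prev): list=[7, 3, 2, 1, 6, 9, 5] cursor@7
After 3 (prev): list=[7, 3, 2, 1, 6, 9, 5] cursor@7
After 4 (insert_before(82)): list=[82, 7, 3, 2, 1, 6, 9, 5] cursor@7
After 5 (next): list=[82, 7, 3, 2, 1, 6, 9, 5] cursor@3
After 6 (delete_current): list=[82, 7, 2, 1, 6, 9, 5] cursor@2
After 7 (delete_current): list=[82, 7, 1, 6, 9, 5] cursor@1
After 8 (insert_after(15)): list=[82, 7, 1, 15, 6, 9, 5] cursor@1
After 9 (delete_current): list=[82, 7, 15, 6, 9, 5] cursor@15

Answer: 82 7 15 6 9 5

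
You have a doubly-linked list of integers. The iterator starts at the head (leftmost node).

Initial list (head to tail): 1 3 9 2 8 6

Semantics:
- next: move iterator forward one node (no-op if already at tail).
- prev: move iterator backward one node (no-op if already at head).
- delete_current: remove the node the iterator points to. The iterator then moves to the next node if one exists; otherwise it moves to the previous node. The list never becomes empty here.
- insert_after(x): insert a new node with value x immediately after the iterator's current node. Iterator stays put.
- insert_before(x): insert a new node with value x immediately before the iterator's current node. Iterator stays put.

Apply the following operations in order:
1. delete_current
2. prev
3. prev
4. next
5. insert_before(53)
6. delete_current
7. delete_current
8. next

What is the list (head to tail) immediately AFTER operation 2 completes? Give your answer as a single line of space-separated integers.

After 1 (delete_current): list=[3, 9, 2, 8, 6] cursor@3
After 2 (prev): list=[3, 9, 2, 8, 6] cursor@3

Answer: 3 9 2 8 6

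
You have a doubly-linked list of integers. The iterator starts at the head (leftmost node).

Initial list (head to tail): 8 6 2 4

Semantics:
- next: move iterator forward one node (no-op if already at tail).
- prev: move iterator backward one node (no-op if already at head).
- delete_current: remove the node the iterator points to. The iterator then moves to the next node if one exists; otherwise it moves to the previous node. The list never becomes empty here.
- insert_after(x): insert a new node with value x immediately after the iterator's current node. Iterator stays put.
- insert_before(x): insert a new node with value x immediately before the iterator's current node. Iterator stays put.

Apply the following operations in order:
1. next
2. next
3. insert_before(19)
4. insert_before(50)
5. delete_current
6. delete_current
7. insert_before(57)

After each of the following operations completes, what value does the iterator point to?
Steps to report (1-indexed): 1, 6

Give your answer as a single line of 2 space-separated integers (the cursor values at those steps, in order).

After 1 (next): list=[8, 6, 2, 4] cursor@6
After 2 (next): list=[8, 6, 2, 4] cursor@2
After 3 (insert_before(19)): list=[8, 6, 19, 2, 4] cursor@2
After 4 (insert_before(50)): list=[8, 6, 19, 50, 2, 4] cursor@2
After 5 (delete_current): list=[8, 6, 19, 50, 4] cursor@4
After 6 (delete_current): list=[8, 6, 19, 50] cursor@50
After 7 (insert_before(57)): list=[8, 6, 19, 57, 50] cursor@50

Answer: 6 50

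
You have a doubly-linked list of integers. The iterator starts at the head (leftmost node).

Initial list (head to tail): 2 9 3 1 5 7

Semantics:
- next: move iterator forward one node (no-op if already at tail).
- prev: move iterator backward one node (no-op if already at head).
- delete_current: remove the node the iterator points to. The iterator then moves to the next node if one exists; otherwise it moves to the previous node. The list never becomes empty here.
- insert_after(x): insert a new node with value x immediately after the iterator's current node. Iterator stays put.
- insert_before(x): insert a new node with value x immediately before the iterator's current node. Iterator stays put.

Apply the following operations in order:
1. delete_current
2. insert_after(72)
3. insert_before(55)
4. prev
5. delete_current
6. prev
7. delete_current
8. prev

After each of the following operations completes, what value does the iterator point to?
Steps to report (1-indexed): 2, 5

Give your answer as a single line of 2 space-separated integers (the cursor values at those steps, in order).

After 1 (delete_current): list=[9, 3, 1, 5, 7] cursor@9
After 2 (insert_after(72)): list=[9, 72, 3, 1, 5, 7] cursor@9
After 3 (insert_before(55)): list=[55, 9, 72, 3, 1, 5, 7] cursor@9
After 4 (prev): list=[55, 9, 72, 3, 1, 5, 7] cursor@55
After 5 (delete_current): list=[9, 72, 3, 1, 5, 7] cursor@9
After 6 (prev): list=[9, 72, 3, 1, 5, 7] cursor@9
After 7 (delete_current): list=[72, 3, 1, 5, 7] cursor@72
After 8 (prev): list=[72, 3, 1, 5, 7] cursor@72

Answer: 9 9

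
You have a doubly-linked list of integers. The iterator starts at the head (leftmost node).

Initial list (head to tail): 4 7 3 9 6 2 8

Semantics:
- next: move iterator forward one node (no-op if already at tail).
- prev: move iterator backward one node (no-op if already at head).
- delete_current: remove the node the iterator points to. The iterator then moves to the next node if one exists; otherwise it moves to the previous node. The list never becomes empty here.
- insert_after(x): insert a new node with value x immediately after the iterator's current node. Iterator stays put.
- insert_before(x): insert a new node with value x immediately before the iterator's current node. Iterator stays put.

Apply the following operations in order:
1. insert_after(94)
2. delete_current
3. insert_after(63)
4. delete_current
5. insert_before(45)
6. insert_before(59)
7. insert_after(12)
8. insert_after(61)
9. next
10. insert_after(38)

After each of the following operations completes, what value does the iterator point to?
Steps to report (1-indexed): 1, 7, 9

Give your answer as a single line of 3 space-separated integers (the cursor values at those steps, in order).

Answer: 4 63 61

Derivation:
After 1 (insert_after(94)): list=[4, 94, 7, 3, 9, 6, 2, 8] cursor@4
After 2 (delete_current): list=[94, 7, 3, 9, 6, 2, 8] cursor@94
After 3 (insert_after(63)): list=[94, 63, 7, 3, 9, 6, 2, 8] cursor@94
After 4 (delete_current): list=[63, 7, 3, 9, 6, 2, 8] cursor@63
After 5 (insert_before(45)): list=[45, 63, 7, 3, 9, 6, 2, 8] cursor@63
After 6 (insert_before(59)): list=[45, 59, 63, 7, 3, 9, 6, 2, 8] cursor@63
After 7 (insert_after(12)): list=[45, 59, 63, 12, 7, 3, 9, 6, 2, 8] cursor@63
After 8 (insert_after(61)): list=[45, 59, 63, 61, 12, 7, 3, 9, 6, 2, 8] cursor@63
After 9 (next): list=[45, 59, 63, 61, 12, 7, 3, 9, 6, 2, 8] cursor@61
After 10 (insert_after(38)): list=[45, 59, 63, 61, 38, 12, 7, 3, 9, 6, 2, 8] cursor@61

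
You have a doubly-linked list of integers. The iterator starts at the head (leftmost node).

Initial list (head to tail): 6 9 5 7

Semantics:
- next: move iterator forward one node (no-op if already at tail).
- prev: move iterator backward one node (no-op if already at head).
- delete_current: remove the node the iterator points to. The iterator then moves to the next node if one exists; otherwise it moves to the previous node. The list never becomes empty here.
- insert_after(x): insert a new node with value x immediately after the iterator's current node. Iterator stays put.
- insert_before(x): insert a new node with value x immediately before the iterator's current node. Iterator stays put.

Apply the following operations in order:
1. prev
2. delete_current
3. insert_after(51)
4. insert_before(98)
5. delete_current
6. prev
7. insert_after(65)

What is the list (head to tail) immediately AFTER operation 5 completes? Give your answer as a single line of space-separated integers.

After 1 (prev): list=[6, 9, 5, 7] cursor@6
After 2 (delete_current): list=[9, 5, 7] cursor@9
After 3 (insert_after(51)): list=[9, 51, 5, 7] cursor@9
After 4 (insert_before(98)): list=[98, 9, 51, 5, 7] cursor@9
After 5 (delete_current): list=[98, 51, 5, 7] cursor@51

Answer: 98 51 5 7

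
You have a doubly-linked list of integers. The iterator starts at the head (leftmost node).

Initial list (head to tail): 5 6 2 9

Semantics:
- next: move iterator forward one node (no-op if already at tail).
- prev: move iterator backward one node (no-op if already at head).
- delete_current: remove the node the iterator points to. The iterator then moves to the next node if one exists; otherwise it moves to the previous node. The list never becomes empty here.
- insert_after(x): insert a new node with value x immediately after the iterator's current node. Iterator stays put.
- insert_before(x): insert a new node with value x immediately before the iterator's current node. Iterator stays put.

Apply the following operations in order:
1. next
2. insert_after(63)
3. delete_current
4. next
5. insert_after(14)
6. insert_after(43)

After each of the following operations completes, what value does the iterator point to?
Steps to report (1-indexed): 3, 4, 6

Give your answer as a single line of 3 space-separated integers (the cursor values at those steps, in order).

Answer: 63 2 2

Derivation:
After 1 (next): list=[5, 6, 2, 9] cursor@6
After 2 (insert_after(63)): list=[5, 6, 63, 2, 9] cursor@6
After 3 (delete_current): list=[5, 63, 2, 9] cursor@63
After 4 (next): list=[5, 63, 2, 9] cursor@2
After 5 (insert_after(14)): list=[5, 63, 2, 14, 9] cursor@2
After 6 (insert_after(43)): list=[5, 63, 2, 43, 14, 9] cursor@2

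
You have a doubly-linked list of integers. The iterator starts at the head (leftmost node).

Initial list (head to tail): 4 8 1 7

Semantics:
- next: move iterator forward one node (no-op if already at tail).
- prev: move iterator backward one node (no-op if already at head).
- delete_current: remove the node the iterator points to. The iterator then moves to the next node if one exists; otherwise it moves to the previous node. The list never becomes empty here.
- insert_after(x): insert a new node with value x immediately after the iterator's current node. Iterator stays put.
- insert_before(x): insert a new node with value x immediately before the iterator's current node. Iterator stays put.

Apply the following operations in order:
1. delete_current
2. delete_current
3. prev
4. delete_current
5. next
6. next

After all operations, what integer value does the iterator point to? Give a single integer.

Answer: 7

Derivation:
After 1 (delete_current): list=[8, 1, 7] cursor@8
After 2 (delete_current): list=[1, 7] cursor@1
After 3 (prev): list=[1, 7] cursor@1
After 4 (delete_current): list=[7] cursor@7
After 5 (next): list=[7] cursor@7
After 6 (next): list=[7] cursor@7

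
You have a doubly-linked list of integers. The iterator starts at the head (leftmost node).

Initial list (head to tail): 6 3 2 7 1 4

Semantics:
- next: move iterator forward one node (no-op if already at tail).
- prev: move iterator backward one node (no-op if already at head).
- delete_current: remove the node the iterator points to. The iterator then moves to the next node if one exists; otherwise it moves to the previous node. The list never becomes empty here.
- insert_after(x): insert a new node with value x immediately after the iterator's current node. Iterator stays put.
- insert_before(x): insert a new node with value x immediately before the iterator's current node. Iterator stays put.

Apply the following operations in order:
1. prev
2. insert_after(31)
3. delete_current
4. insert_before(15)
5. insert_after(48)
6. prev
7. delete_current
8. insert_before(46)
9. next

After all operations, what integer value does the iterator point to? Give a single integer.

After 1 (prev): list=[6, 3, 2, 7, 1, 4] cursor@6
After 2 (insert_after(31)): list=[6, 31, 3, 2, 7, 1, 4] cursor@6
After 3 (delete_current): list=[31, 3, 2, 7, 1, 4] cursor@31
After 4 (insert_before(15)): list=[15, 31, 3, 2, 7, 1, 4] cursor@31
After 5 (insert_after(48)): list=[15, 31, 48, 3, 2, 7, 1, 4] cursor@31
After 6 (prev): list=[15, 31, 48, 3, 2, 7, 1, 4] cursor@15
After 7 (delete_current): list=[31, 48, 3, 2, 7, 1, 4] cursor@31
After 8 (insert_before(46)): list=[46, 31, 48, 3, 2, 7, 1, 4] cursor@31
After 9 (next): list=[46, 31, 48, 3, 2, 7, 1, 4] cursor@48

Answer: 48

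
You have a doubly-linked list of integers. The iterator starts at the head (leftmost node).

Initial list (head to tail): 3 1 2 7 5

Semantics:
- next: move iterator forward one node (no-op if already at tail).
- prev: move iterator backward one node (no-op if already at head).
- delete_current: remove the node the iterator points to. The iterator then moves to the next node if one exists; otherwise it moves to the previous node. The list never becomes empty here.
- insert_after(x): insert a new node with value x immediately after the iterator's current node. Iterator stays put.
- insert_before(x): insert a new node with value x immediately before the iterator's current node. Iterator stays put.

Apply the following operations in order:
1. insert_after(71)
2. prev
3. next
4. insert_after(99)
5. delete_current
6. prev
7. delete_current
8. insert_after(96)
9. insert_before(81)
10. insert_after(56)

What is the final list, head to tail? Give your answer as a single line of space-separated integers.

Answer: 81 99 56 96 1 2 7 5

Derivation:
After 1 (insert_after(71)): list=[3, 71, 1, 2, 7, 5] cursor@3
After 2 (prev): list=[3, 71, 1, 2, 7, 5] cursor@3
After 3 (next): list=[3, 71, 1, 2, 7, 5] cursor@71
After 4 (insert_after(99)): list=[3, 71, 99, 1, 2, 7, 5] cursor@71
After 5 (delete_current): list=[3, 99, 1, 2, 7, 5] cursor@99
After 6 (prev): list=[3, 99, 1, 2, 7, 5] cursor@3
After 7 (delete_current): list=[99, 1, 2, 7, 5] cursor@99
After 8 (insert_after(96)): list=[99, 96, 1, 2, 7, 5] cursor@99
After 9 (insert_before(81)): list=[81, 99, 96, 1, 2, 7, 5] cursor@99
After 10 (insert_after(56)): list=[81, 99, 56, 96, 1, 2, 7, 5] cursor@99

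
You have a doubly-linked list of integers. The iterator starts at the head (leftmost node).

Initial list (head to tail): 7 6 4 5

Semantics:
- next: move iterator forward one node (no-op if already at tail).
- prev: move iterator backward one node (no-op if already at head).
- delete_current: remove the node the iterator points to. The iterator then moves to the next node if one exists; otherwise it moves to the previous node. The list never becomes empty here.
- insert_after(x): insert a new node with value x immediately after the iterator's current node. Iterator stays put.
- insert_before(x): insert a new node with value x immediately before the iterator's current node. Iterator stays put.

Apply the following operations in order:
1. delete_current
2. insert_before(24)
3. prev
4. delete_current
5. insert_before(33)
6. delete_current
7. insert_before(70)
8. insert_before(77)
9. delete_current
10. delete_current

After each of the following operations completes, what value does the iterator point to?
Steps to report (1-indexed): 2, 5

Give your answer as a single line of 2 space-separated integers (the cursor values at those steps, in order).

After 1 (delete_current): list=[6, 4, 5] cursor@6
After 2 (insert_before(24)): list=[24, 6, 4, 5] cursor@6
After 3 (prev): list=[24, 6, 4, 5] cursor@24
After 4 (delete_current): list=[6, 4, 5] cursor@6
After 5 (insert_before(33)): list=[33, 6, 4, 5] cursor@6
After 6 (delete_current): list=[33, 4, 5] cursor@4
After 7 (insert_before(70)): list=[33, 70, 4, 5] cursor@4
After 8 (insert_before(77)): list=[33, 70, 77, 4, 5] cursor@4
After 9 (delete_current): list=[33, 70, 77, 5] cursor@5
After 10 (delete_current): list=[33, 70, 77] cursor@77

Answer: 6 6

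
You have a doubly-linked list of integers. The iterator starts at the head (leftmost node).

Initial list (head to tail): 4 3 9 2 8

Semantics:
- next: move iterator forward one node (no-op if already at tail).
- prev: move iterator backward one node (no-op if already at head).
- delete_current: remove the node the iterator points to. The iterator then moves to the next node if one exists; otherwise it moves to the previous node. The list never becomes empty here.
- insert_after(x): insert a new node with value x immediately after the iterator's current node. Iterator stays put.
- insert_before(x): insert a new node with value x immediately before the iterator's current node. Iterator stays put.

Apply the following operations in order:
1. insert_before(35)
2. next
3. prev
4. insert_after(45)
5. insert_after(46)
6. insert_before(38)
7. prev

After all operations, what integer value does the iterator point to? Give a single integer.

Answer: 38

Derivation:
After 1 (insert_before(35)): list=[35, 4, 3, 9, 2, 8] cursor@4
After 2 (next): list=[35, 4, 3, 9, 2, 8] cursor@3
After 3 (prev): list=[35, 4, 3, 9, 2, 8] cursor@4
After 4 (insert_after(45)): list=[35, 4, 45, 3, 9, 2, 8] cursor@4
After 5 (insert_after(46)): list=[35, 4, 46, 45, 3, 9, 2, 8] cursor@4
After 6 (insert_before(38)): list=[35, 38, 4, 46, 45, 3, 9, 2, 8] cursor@4
After 7 (prev): list=[35, 38, 4, 46, 45, 3, 9, 2, 8] cursor@38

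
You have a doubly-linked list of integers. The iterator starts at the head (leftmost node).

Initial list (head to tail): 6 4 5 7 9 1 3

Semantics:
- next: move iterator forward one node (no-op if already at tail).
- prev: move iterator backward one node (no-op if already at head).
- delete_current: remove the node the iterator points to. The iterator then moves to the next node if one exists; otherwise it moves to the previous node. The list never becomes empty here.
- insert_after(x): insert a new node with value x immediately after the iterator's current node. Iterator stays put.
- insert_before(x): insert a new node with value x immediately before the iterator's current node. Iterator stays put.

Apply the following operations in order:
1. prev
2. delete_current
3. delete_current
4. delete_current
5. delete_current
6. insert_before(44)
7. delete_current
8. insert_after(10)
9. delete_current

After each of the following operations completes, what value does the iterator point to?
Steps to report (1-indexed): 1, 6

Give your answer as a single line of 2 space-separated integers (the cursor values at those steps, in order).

After 1 (prev): list=[6, 4, 5, 7, 9, 1, 3] cursor@6
After 2 (delete_current): list=[4, 5, 7, 9, 1, 3] cursor@4
After 3 (delete_current): list=[5, 7, 9, 1, 3] cursor@5
After 4 (delete_current): list=[7, 9, 1, 3] cursor@7
After 5 (delete_current): list=[9, 1, 3] cursor@9
After 6 (insert_before(44)): list=[44, 9, 1, 3] cursor@9
After 7 (delete_current): list=[44, 1, 3] cursor@1
After 8 (insert_after(10)): list=[44, 1, 10, 3] cursor@1
After 9 (delete_current): list=[44, 10, 3] cursor@10

Answer: 6 9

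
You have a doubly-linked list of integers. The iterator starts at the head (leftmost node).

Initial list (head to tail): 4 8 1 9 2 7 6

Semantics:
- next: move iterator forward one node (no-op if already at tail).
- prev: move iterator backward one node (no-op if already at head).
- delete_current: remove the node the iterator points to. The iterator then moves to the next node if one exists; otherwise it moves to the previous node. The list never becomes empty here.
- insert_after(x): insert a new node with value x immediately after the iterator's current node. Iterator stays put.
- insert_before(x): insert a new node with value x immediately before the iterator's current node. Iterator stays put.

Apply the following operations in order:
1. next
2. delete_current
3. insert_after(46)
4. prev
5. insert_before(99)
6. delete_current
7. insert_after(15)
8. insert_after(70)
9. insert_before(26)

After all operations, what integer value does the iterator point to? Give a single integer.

After 1 (next): list=[4, 8, 1, 9, 2, 7, 6] cursor@8
After 2 (delete_current): list=[4, 1, 9, 2, 7, 6] cursor@1
After 3 (insert_after(46)): list=[4, 1, 46, 9, 2, 7, 6] cursor@1
After 4 (prev): list=[4, 1, 46, 9, 2, 7, 6] cursor@4
After 5 (insert_before(99)): list=[99, 4, 1, 46, 9, 2, 7, 6] cursor@4
After 6 (delete_current): list=[99, 1, 46, 9, 2, 7, 6] cursor@1
After 7 (insert_after(15)): list=[99, 1, 15, 46, 9, 2, 7, 6] cursor@1
After 8 (insert_after(70)): list=[99, 1, 70, 15, 46, 9, 2, 7, 6] cursor@1
After 9 (insert_before(26)): list=[99, 26, 1, 70, 15, 46, 9, 2, 7, 6] cursor@1

Answer: 1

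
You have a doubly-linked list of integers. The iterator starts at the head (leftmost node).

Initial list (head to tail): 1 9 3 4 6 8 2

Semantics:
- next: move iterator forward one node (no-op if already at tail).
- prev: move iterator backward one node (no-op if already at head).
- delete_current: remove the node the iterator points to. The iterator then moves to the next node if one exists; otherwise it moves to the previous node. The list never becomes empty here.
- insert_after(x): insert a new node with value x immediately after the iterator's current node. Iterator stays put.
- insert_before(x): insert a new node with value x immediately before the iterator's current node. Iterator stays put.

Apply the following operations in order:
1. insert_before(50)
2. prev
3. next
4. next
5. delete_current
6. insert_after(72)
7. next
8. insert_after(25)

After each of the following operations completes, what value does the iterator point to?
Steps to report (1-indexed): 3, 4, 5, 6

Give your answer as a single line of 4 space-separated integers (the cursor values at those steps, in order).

After 1 (insert_before(50)): list=[50, 1, 9, 3, 4, 6, 8, 2] cursor@1
After 2 (prev): list=[50, 1, 9, 3, 4, 6, 8, 2] cursor@50
After 3 (next): list=[50, 1, 9, 3, 4, 6, 8, 2] cursor@1
After 4 (next): list=[50, 1, 9, 3, 4, 6, 8, 2] cursor@9
After 5 (delete_current): list=[50, 1, 3, 4, 6, 8, 2] cursor@3
After 6 (insert_after(72)): list=[50, 1, 3, 72, 4, 6, 8, 2] cursor@3
After 7 (next): list=[50, 1, 3, 72, 4, 6, 8, 2] cursor@72
After 8 (insert_after(25)): list=[50, 1, 3, 72, 25, 4, 6, 8, 2] cursor@72

Answer: 1 9 3 3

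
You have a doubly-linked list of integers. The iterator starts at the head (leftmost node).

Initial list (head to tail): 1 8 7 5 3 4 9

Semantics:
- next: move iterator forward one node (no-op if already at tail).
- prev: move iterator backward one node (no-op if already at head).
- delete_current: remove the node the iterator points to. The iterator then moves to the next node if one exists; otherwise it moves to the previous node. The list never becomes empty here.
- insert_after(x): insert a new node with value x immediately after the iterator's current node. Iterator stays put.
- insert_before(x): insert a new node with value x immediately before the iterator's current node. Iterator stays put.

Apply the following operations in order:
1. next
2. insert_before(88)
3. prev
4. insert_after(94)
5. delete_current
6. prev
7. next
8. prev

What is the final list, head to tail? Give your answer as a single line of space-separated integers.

Answer: 1 94 8 7 5 3 4 9

Derivation:
After 1 (next): list=[1, 8, 7, 5, 3, 4, 9] cursor@8
After 2 (insert_before(88)): list=[1, 88, 8, 7, 5, 3, 4, 9] cursor@8
After 3 (prev): list=[1, 88, 8, 7, 5, 3, 4, 9] cursor@88
After 4 (insert_after(94)): list=[1, 88, 94, 8, 7, 5, 3, 4, 9] cursor@88
After 5 (delete_current): list=[1, 94, 8, 7, 5, 3, 4, 9] cursor@94
After 6 (prev): list=[1, 94, 8, 7, 5, 3, 4, 9] cursor@1
After 7 (next): list=[1, 94, 8, 7, 5, 3, 4, 9] cursor@94
After 8 (prev): list=[1, 94, 8, 7, 5, 3, 4, 9] cursor@1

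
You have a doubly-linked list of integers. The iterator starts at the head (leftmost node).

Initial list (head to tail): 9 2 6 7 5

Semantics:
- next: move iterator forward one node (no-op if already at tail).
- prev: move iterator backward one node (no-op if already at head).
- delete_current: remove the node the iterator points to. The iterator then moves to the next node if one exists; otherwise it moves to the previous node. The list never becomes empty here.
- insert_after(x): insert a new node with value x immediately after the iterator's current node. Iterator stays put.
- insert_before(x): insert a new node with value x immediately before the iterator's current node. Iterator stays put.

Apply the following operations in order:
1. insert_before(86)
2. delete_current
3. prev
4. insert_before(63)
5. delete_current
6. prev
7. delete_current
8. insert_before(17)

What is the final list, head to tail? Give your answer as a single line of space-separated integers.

Answer: 17 2 6 7 5

Derivation:
After 1 (insert_before(86)): list=[86, 9, 2, 6, 7, 5] cursor@9
After 2 (delete_current): list=[86, 2, 6, 7, 5] cursor@2
After 3 (prev): list=[86, 2, 6, 7, 5] cursor@86
After 4 (insert_before(63)): list=[63, 86, 2, 6, 7, 5] cursor@86
After 5 (delete_current): list=[63, 2, 6, 7, 5] cursor@2
After 6 (prev): list=[63, 2, 6, 7, 5] cursor@63
After 7 (delete_current): list=[2, 6, 7, 5] cursor@2
After 8 (insert_before(17)): list=[17, 2, 6, 7, 5] cursor@2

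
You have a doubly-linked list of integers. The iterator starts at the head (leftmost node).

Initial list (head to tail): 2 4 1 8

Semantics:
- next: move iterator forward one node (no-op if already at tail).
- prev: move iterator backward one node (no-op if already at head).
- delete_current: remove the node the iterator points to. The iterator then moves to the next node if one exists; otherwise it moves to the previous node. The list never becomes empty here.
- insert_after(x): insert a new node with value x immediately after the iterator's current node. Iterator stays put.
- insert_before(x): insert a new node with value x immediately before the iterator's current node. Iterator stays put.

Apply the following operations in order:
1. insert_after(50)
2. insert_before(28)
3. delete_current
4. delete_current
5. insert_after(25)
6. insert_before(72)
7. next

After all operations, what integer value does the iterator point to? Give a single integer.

Answer: 25

Derivation:
After 1 (insert_after(50)): list=[2, 50, 4, 1, 8] cursor@2
After 2 (insert_before(28)): list=[28, 2, 50, 4, 1, 8] cursor@2
After 3 (delete_current): list=[28, 50, 4, 1, 8] cursor@50
After 4 (delete_current): list=[28, 4, 1, 8] cursor@4
After 5 (insert_after(25)): list=[28, 4, 25, 1, 8] cursor@4
After 6 (insert_before(72)): list=[28, 72, 4, 25, 1, 8] cursor@4
After 7 (next): list=[28, 72, 4, 25, 1, 8] cursor@25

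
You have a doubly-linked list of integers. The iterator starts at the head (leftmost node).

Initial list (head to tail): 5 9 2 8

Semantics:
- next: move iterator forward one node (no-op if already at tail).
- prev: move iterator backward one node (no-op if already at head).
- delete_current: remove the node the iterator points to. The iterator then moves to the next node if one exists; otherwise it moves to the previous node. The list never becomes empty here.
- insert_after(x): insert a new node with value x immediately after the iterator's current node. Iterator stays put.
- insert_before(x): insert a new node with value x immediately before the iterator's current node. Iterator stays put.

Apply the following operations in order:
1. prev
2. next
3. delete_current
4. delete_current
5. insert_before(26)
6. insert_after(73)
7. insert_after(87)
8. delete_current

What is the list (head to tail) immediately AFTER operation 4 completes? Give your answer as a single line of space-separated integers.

Answer: 5 8

Derivation:
After 1 (prev): list=[5, 9, 2, 8] cursor@5
After 2 (next): list=[5, 9, 2, 8] cursor@9
After 3 (delete_current): list=[5, 2, 8] cursor@2
After 4 (delete_current): list=[5, 8] cursor@8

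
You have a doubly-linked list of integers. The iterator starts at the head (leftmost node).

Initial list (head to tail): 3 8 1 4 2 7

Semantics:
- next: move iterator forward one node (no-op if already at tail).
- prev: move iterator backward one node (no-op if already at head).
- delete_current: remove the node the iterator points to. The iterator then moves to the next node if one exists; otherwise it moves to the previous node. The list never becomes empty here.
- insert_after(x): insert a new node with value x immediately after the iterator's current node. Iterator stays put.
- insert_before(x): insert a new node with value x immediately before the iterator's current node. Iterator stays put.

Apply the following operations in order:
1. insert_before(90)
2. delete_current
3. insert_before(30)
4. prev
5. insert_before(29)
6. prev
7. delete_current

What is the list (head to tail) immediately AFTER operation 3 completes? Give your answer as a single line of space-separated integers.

After 1 (insert_before(90)): list=[90, 3, 8, 1, 4, 2, 7] cursor@3
After 2 (delete_current): list=[90, 8, 1, 4, 2, 7] cursor@8
After 3 (insert_before(30)): list=[90, 30, 8, 1, 4, 2, 7] cursor@8

Answer: 90 30 8 1 4 2 7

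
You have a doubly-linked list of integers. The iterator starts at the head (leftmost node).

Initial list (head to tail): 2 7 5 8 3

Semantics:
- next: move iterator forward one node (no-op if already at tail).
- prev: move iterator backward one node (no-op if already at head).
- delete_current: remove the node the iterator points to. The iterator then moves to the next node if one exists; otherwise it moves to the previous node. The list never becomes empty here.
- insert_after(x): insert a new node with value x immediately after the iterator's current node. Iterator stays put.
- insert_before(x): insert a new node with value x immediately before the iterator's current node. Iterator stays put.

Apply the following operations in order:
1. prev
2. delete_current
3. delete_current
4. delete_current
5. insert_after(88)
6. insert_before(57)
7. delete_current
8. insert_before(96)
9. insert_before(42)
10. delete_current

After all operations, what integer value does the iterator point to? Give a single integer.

After 1 (prev): list=[2, 7, 5, 8, 3] cursor@2
After 2 (delete_current): list=[7, 5, 8, 3] cursor@7
After 3 (delete_current): list=[5, 8, 3] cursor@5
After 4 (delete_current): list=[8, 3] cursor@8
After 5 (insert_after(88)): list=[8, 88, 3] cursor@8
After 6 (insert_before(57)): list=[57, 8, 88, 3] cursor@8
After 7 (delete_current): list=[57, 88, 3] cursor@88
After 8 (insert_before(96)): list=[57, 96, 88, 3] cursor@88
After 9 (insert_before(42)): list=[57, 96, 42, 88, 3] cursor@88
After 10 (delete_current): list=[57, 96, 42, 3] cursor@3

Answer: 3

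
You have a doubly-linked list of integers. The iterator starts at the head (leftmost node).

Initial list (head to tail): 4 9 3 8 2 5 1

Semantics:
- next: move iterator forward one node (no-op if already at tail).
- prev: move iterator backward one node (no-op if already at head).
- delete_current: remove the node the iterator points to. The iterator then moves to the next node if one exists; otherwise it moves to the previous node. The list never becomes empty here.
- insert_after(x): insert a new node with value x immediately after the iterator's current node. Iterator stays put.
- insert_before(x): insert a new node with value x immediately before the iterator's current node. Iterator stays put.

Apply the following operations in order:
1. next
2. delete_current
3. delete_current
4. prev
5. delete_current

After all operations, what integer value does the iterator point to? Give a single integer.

Answer: 8

Derivation:
After 1 (next): list=[4, 9, 3, 8, 2, 5, 1] cursor@9
After 2 (delete_current): list=[4, 3, 8, 2, 5, 1] cursor@3
After 3 (delete_current): list=[4, 8, 2, 5, 1] cursor@8
After 4 (prev): list=[4, 8, 2, 5, 1] cursor@4
After 5 (delete_current): list=[8, 2, 5, 1] cursor@8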